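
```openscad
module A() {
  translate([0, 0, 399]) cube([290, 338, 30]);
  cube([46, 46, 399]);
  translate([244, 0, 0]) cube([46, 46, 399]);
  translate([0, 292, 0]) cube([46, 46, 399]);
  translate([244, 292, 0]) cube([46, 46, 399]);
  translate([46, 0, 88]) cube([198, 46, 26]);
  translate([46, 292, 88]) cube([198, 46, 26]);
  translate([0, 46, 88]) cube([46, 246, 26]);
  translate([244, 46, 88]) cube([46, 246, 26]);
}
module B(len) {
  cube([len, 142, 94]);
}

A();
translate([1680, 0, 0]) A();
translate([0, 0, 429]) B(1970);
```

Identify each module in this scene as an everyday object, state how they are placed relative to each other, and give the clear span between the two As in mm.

A is a stool. B is a beam. A beam spans the tops of two stools. The clear span between the two stools is 1390 mm.

Second stool starts at x = 1680; first ends at x = 290; clear span = 1680 − 290 = 1390 mm.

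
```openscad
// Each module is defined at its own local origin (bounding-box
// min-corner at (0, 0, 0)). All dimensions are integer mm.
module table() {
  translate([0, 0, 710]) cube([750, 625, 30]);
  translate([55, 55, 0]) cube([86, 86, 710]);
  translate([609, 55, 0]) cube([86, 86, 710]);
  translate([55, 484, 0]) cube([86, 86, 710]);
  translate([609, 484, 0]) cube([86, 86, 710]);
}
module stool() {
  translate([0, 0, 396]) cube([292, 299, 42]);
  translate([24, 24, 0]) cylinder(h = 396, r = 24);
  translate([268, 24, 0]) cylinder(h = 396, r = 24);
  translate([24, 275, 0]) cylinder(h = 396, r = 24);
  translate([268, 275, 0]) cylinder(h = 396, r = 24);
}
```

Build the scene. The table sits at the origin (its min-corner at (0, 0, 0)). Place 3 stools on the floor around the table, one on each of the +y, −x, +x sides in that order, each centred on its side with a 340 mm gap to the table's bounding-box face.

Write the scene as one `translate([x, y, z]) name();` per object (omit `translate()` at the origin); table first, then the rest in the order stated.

table();
translate([229, 965, 0]) stool();
translate([-632, 163, 0]) stool();
translate([1090, 163, 0]) stool();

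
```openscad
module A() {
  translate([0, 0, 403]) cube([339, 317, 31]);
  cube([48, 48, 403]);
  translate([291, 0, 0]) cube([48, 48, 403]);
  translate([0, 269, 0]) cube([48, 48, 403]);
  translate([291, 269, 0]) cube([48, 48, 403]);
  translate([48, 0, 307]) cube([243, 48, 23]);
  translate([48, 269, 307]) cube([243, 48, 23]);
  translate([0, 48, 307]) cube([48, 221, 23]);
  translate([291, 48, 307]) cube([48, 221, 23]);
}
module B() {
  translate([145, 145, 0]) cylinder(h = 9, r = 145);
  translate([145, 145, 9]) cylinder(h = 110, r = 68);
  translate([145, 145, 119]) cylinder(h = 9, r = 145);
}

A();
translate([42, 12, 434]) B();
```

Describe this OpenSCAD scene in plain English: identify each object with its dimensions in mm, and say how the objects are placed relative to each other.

A is a four-legged stool. The seat is 339×317 mm, 31 mm thick, top at z = 434 mm. It stands on four square legs, each 48×48 mm in cross-section, from z = 0 to the seat underside, each flush with a corner of the seat. Four stretchers, 48 mm wide and 23 mm tall, connect adjacent legs with their undersides at z = 307 mm, each running between the inner faces of the legs it joins and aligned with the legs' outer faces on the other axis.

B is a spool: two coaxial disc flanges of radius 145 mm and thickness 9 mm, joined by a core cylinder of radius 68 mm and height 110 mm. The lower flange rests on z = 0 and the three cylinders share a vertical axis.

The spool is on top of the stool.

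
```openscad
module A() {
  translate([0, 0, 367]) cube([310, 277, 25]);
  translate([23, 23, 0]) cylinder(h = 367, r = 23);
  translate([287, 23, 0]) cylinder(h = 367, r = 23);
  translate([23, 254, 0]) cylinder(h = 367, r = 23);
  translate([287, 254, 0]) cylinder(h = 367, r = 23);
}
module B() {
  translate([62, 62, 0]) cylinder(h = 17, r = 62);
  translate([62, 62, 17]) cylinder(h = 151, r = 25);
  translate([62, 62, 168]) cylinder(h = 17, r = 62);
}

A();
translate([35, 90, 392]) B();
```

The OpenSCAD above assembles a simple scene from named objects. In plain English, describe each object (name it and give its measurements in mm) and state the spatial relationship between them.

A is a four-legged stool. The seat is 310×277 mm, 25 mm thick, top at z = 392 mm. It stands on four round legs, each 46 mm in diameter, from z = 0 to the seat underside, each leg's axis is inset half a diameter from the nearest pair of seat edges (so the leg's bounding box is flush with the corner).

B is a spool: two coaxial disc flanges of radius 62 mm and thickness 17 mm, joined by a core cylinder of radius 25 mm and height 151 mm. The lower flange rests on z = 0 and the three cylinders share a vertical axis.

The spool is on top of the stool.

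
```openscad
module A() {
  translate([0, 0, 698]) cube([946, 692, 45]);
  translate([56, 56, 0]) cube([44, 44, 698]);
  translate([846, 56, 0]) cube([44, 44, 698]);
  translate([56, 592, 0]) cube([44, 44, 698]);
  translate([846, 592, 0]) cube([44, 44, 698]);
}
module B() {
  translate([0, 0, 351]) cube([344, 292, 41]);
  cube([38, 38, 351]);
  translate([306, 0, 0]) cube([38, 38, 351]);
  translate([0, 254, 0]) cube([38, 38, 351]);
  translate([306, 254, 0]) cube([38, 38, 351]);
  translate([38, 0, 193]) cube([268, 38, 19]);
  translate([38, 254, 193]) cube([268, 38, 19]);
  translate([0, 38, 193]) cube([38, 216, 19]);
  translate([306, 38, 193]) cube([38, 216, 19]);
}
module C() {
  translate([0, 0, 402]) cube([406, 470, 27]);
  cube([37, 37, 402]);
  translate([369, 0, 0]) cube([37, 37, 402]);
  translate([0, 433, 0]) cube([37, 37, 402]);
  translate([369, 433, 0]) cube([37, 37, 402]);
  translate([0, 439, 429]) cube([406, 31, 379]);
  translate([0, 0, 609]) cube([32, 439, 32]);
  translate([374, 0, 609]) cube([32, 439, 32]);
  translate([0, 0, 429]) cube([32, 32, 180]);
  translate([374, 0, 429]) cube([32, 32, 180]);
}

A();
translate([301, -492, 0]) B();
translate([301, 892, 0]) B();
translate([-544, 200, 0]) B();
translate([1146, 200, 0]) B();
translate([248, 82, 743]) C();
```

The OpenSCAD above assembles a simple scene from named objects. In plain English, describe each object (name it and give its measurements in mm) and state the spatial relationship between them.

A is a rectangular dining table. The top is 946×692×45 mm with its upper surface at z = 743 mm. It stands on four 44×44 mm square legs, each inset 56 mm from the nearest pair of top edges, running from the floor to the underside of the top.

B is a four-legged stool. The seat is a 344×292×41 mm slab whose top surface is at z = 392 mm; four square legs, each 38×38 mm in cross-section, run from the floor (z = 0) to the underside of the seat, each flush with a corner of the seat. Four stretchers, 38 mm wide and 19 mm tall, connect adjacent legs with their undersides at z = 193 mm, each running between the inner faces of the legs it joins and aligned with the legs' outer faces on the other axis.

C is a chair: 406×470 mm seat, 27 mm thick, top at z = 429 mm, on four 37 mm square corner legs flush with the seat edges. A 31 mm thick backrest slab spans the full seat width, extending 379 mm above the seat top, its back face flush with the seat's +y edge. Two armrests of 32×32 mm section run along each side from the seat's front edge to the front of the backrest, top faces 212 mm above the seat top and outer faces flush with the seat's x-edges; a 32×32 mm post under the front of each armrest stands on the seat at the front corner.

Four stools sit around the table at the −y, +y, −x, +x sides. The chair is on top of the table.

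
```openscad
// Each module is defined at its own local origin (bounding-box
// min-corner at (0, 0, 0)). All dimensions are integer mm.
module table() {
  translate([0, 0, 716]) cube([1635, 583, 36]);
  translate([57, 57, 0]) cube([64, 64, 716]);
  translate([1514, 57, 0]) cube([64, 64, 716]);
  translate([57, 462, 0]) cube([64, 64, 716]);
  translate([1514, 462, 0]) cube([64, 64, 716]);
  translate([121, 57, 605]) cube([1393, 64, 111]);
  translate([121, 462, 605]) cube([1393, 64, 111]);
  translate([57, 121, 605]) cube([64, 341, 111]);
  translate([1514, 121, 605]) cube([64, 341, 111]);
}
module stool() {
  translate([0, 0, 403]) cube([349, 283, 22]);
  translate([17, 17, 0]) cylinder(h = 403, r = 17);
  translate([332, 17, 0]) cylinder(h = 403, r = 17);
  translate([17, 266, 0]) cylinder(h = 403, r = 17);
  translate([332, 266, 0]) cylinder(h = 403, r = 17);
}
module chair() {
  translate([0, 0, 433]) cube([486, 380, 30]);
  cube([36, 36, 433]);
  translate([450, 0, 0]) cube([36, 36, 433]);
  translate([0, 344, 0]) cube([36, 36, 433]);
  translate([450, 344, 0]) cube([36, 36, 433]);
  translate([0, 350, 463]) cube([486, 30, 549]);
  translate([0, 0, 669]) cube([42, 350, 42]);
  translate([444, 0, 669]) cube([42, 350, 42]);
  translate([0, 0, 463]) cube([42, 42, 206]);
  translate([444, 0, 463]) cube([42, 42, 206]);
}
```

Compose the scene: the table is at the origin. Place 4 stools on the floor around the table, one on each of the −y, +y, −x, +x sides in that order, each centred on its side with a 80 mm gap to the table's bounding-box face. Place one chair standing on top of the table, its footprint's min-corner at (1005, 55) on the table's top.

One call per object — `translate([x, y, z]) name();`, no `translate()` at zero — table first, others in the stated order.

table();
translate([643, -363, 0]) stool();
translate([643, 663, 0]) stool();
translate([-429, 150, 0]) stool();
translate([1715, 150, 0]) stool();
translate([1005, 55, 752]) chair();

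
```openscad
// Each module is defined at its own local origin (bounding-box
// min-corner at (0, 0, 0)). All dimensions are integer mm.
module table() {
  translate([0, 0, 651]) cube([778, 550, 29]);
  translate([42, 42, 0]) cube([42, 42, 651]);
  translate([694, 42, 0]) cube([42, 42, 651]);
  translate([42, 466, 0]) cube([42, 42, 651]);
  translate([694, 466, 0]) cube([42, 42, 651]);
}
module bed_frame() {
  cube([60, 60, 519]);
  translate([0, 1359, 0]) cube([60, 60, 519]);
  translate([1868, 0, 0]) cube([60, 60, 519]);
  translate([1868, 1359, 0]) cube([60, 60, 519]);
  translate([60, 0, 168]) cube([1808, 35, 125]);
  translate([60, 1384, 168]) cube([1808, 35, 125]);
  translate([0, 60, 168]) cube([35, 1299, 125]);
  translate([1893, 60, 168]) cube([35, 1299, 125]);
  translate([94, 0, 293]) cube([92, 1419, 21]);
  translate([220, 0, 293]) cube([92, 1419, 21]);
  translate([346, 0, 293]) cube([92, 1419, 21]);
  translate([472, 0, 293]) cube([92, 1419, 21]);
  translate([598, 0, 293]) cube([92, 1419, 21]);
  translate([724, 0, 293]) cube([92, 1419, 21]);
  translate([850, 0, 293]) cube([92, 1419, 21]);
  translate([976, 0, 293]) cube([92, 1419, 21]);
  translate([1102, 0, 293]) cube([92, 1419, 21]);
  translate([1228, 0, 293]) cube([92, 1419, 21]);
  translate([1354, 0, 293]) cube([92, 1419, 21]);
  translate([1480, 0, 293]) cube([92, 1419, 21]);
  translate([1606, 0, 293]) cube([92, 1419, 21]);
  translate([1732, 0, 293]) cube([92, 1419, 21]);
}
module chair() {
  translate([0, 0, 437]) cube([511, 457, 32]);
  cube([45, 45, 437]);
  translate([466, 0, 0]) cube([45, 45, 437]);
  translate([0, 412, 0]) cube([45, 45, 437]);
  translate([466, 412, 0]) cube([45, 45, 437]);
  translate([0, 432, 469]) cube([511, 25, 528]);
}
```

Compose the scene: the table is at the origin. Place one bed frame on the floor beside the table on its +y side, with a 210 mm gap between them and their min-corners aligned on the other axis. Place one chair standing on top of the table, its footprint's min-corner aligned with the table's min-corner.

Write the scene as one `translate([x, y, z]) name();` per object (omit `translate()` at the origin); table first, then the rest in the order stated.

table();
translate([0, 760, 0]) bed_frame();
translate([0, 0, 680]) chair();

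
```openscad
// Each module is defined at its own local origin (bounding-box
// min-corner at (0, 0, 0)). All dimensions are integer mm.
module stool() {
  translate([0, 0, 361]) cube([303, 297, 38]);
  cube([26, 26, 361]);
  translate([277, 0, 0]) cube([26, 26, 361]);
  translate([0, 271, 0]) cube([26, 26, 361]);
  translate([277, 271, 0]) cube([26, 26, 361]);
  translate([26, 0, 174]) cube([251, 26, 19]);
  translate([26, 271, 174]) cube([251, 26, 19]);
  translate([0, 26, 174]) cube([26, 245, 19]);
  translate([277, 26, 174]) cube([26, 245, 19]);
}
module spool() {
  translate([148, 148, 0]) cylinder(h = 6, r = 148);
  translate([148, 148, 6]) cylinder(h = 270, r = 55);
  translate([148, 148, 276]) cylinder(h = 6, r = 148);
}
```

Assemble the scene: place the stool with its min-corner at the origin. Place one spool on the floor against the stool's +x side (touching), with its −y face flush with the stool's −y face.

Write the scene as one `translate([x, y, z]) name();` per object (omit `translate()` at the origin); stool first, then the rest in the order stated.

stool();
translate([303, 0, 0]) spool();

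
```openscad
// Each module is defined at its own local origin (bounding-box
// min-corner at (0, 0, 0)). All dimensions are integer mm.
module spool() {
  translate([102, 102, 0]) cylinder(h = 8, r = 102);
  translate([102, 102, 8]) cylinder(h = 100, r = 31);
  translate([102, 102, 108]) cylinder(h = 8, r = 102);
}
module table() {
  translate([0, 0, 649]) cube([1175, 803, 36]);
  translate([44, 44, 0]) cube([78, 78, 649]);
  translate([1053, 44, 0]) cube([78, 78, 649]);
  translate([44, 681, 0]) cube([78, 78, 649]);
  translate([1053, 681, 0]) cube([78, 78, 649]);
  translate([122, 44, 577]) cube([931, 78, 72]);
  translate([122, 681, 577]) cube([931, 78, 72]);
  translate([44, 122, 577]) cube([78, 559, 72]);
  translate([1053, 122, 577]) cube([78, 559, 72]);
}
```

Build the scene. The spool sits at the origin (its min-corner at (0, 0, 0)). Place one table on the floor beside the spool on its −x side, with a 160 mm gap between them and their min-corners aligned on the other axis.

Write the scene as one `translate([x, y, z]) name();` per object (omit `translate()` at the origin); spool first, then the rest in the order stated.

spool();
translate([-1335, 0, 0]) table();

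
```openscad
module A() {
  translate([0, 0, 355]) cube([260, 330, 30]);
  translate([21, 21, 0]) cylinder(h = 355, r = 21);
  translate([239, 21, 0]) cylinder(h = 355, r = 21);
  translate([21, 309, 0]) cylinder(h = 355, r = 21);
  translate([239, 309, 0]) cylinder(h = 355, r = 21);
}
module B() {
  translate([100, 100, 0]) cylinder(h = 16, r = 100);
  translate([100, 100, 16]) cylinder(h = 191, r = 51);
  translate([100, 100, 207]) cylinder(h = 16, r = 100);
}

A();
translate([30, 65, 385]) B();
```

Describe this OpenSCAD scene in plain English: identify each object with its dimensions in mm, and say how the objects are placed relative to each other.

A is a four-legged stool. The seat is a 260×330×30 mm slab whose top surface is at z = 385 mm; four round legs, each 42 mm in diameter, run from the floor (z = 0) to the underside of the seat, each leg's axis is inset half a diameter from the nearest pair of seat edges (so the leg's bounding box is flush with the corner).

B is a spool: two coaxial disc flanges of radius 100 mm and thickness 16 mm, joined by a core cylinder of radius 51 mm and height 191 mm. The lower flange rests on z = 0 and the three cylinders share a vertical axis.

The spool is on top of the stool, centred.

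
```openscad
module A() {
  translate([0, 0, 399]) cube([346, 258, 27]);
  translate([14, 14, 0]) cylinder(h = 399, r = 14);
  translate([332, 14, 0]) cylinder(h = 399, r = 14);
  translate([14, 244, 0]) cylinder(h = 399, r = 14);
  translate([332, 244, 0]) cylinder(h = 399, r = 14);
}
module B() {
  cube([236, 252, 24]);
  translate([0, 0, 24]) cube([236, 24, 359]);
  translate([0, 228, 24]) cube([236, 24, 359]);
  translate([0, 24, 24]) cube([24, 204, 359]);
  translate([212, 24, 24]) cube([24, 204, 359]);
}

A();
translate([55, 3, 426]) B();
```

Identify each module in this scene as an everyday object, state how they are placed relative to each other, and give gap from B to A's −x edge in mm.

The open box's min-x is at 55; the stool's min-x is 0; gap = 55 mm.

A is a stool. B is an open box. The open box is on top of the stool, centred. The gap from the open box to the stool's −x edge is 55 mm.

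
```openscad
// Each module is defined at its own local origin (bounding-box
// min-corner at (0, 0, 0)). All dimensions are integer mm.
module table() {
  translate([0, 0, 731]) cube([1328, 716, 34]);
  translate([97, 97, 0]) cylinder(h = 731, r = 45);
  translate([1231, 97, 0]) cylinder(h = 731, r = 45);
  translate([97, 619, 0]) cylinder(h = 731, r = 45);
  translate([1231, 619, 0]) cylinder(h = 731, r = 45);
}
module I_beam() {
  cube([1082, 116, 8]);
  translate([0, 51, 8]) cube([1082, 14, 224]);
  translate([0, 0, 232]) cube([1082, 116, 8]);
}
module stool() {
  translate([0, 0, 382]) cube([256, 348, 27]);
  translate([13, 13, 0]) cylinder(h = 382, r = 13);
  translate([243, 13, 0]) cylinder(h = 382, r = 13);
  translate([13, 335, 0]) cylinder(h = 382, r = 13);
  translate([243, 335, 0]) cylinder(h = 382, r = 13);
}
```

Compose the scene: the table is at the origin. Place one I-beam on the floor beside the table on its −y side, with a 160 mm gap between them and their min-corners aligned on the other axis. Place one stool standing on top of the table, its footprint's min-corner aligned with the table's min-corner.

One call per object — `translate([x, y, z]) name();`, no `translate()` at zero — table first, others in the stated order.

table();
translate([0, -276, 0]) I_beam();
translate([0, 0, 765]) stool();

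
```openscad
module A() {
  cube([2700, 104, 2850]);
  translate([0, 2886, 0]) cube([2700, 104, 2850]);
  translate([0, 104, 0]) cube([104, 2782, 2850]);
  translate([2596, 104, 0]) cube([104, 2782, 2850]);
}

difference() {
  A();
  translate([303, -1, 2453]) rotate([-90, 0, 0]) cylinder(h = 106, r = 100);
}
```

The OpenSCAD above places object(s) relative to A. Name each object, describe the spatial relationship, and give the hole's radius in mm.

The subtracted cylinder has r = 100 mm.

A is a house frame. The house frame has a circular hole through its front wall. The hole's radius is 100 mm.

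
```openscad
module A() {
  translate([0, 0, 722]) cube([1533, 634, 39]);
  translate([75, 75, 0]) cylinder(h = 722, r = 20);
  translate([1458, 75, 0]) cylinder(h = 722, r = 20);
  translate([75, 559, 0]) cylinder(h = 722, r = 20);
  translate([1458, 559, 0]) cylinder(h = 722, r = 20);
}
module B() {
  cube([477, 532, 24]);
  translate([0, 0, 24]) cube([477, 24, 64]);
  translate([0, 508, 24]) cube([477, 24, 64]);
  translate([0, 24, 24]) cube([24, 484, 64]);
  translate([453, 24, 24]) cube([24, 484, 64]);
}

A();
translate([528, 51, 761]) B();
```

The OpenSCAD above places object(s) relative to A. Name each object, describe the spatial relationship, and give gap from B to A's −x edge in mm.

A is a table. B is an open box. The open box is on top of the table, centred. The gap from the open box to the table's −x edge is 528 mm.

The open box's min-x is at 528; the table's min-x is 0; gap = 528 mm.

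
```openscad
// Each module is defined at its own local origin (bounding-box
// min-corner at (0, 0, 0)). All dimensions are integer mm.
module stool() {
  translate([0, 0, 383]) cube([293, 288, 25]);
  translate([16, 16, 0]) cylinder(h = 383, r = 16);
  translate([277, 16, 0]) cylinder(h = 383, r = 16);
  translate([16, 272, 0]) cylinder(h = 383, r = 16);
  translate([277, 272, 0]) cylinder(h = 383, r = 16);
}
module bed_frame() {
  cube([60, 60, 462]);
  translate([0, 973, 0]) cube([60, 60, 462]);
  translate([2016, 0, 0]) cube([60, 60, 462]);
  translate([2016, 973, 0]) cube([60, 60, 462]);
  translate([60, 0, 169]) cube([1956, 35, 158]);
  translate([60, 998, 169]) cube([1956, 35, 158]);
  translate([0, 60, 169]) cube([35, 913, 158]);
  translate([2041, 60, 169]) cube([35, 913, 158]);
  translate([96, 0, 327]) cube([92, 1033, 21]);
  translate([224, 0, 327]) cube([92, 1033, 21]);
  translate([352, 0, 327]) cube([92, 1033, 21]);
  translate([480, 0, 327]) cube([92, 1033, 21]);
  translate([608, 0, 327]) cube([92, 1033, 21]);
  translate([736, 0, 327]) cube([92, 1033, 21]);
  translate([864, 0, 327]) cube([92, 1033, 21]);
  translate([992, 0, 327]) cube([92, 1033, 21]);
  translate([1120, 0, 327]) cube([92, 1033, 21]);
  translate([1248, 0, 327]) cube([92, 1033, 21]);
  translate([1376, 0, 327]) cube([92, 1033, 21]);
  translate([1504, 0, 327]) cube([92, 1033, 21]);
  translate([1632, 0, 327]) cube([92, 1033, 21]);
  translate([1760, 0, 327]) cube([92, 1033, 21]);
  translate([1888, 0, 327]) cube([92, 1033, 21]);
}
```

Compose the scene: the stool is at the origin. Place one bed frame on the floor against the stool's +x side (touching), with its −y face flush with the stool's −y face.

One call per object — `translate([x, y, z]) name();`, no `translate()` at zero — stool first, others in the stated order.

stool();
translate([293, 0, 0]) bed_frame();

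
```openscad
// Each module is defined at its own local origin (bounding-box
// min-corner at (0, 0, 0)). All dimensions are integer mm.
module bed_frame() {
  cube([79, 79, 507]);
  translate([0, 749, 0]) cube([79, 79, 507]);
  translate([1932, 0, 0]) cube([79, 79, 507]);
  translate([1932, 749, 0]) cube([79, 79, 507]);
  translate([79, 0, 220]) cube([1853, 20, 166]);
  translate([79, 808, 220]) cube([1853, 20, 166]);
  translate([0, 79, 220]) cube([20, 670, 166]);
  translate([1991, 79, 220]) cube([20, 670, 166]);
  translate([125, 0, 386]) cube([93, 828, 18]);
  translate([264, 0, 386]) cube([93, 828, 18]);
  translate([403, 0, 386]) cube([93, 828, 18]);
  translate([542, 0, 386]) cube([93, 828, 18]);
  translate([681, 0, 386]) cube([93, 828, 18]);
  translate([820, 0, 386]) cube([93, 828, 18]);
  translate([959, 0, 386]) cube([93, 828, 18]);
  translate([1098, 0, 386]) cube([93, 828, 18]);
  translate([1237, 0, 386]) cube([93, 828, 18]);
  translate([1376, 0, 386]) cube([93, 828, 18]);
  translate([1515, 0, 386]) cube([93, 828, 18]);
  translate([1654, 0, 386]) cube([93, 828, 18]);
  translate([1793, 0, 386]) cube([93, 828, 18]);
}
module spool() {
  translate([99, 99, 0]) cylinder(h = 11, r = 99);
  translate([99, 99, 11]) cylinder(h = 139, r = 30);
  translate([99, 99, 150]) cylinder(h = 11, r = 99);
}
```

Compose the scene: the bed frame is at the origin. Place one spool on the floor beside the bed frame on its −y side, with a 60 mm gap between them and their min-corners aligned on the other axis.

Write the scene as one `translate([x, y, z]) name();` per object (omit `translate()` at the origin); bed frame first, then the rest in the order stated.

bed_frame();
translate([0, -258, 0]) spool();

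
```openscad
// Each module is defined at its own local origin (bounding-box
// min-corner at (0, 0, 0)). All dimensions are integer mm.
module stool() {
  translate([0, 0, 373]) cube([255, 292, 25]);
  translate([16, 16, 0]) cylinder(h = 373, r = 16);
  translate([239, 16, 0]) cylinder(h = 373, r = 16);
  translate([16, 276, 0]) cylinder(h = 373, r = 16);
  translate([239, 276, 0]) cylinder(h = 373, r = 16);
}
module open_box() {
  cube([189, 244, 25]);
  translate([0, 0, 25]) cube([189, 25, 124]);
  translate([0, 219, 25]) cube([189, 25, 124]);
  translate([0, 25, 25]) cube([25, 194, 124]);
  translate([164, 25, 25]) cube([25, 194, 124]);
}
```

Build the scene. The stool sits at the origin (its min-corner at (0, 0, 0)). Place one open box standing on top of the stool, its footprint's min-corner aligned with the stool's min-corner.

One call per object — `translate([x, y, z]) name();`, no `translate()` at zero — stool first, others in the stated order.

stool();
translate([0, 0, 398]) open_box();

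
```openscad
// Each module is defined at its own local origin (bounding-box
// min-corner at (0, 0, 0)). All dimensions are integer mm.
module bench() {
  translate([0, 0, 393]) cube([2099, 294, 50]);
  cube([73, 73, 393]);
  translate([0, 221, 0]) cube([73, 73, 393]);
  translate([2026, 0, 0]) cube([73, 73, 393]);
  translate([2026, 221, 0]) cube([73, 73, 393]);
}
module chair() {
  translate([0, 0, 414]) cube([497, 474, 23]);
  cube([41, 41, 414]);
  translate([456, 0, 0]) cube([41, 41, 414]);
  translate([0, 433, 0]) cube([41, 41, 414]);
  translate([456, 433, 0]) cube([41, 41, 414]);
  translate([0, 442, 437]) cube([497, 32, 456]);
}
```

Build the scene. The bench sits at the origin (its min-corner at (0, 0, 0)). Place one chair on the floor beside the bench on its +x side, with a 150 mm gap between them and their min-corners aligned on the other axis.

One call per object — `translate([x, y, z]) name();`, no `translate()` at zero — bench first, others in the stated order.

bench();
translate([2249, 0, 0]) chair();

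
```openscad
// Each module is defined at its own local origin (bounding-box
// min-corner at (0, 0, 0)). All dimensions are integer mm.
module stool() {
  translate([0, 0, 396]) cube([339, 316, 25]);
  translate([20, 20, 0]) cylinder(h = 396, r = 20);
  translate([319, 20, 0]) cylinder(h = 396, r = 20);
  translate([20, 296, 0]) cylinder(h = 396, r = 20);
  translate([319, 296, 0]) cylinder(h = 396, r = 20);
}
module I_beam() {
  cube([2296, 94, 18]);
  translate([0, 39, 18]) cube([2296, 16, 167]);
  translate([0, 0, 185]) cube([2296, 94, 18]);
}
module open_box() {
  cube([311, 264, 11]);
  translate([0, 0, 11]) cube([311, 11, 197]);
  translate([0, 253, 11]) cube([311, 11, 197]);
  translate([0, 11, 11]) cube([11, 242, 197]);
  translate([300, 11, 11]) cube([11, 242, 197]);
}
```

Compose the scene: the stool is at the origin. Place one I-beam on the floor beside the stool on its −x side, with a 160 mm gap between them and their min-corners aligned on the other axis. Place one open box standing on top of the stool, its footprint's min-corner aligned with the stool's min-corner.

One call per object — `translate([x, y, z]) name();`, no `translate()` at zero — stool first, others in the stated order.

stool();
translate([-2456, 0, 0]) I_beam();
translate([0, 0, 421]) open_box();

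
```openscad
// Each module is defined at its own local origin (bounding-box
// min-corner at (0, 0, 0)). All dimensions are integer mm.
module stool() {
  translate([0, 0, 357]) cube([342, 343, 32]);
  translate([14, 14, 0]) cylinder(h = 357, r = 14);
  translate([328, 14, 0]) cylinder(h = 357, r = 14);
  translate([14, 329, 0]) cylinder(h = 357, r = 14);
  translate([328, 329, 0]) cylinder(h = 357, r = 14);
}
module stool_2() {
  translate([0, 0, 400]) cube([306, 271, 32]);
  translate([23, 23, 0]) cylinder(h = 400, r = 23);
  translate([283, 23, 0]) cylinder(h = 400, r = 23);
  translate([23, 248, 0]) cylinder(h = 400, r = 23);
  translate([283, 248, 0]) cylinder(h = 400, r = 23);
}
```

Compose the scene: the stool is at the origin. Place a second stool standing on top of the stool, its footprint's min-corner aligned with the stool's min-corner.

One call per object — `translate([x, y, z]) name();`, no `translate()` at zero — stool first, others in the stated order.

stool();
translate([0, 0, 389]) stool_2();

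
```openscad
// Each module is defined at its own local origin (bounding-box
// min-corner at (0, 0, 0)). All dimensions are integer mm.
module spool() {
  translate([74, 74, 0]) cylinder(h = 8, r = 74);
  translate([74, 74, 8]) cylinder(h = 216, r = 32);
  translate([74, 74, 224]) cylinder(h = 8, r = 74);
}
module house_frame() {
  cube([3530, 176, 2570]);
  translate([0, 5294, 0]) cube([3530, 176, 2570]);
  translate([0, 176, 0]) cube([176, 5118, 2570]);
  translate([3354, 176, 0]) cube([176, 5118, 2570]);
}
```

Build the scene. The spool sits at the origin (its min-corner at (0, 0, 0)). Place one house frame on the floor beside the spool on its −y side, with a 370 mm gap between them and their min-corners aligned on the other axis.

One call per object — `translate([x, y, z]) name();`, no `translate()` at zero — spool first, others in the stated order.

spool();
translate([0, -5840, 0]) house_frame();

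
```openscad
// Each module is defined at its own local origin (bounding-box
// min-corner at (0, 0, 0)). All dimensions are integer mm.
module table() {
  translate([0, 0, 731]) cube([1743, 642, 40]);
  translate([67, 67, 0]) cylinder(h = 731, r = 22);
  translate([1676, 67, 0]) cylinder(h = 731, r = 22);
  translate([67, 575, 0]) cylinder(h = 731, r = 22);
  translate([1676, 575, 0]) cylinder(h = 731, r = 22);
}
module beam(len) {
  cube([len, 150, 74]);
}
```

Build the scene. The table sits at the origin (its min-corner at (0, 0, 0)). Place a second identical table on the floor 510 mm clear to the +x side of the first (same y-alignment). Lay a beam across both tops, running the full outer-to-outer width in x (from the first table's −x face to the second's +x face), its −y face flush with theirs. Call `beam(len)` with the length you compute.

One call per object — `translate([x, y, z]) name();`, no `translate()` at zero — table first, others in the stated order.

table();
translate([2253, 0, 0]) table();
translate([0, 0, 771]) beam(3996);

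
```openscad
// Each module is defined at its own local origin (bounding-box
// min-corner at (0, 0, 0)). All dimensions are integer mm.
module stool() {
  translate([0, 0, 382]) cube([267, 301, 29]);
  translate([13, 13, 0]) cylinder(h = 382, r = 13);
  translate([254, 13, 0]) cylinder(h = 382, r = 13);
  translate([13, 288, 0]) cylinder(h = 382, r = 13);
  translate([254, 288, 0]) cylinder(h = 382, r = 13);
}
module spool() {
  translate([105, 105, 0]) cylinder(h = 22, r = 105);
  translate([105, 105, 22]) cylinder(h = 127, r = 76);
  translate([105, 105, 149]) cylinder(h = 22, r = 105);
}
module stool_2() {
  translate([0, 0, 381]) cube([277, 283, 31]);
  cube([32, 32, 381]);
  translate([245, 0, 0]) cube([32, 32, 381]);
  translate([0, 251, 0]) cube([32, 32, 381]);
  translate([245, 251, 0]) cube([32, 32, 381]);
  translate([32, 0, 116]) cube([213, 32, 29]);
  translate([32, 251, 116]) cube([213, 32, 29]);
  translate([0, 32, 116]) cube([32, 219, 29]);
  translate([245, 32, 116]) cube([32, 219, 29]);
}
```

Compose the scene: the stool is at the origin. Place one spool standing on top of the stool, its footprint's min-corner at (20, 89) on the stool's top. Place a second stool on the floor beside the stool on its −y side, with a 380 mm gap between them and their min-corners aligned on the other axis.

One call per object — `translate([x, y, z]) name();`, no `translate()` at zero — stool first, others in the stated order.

stool();
translate([20, 89, 411]) spool();
translate([0, -663, 0]) stool_2();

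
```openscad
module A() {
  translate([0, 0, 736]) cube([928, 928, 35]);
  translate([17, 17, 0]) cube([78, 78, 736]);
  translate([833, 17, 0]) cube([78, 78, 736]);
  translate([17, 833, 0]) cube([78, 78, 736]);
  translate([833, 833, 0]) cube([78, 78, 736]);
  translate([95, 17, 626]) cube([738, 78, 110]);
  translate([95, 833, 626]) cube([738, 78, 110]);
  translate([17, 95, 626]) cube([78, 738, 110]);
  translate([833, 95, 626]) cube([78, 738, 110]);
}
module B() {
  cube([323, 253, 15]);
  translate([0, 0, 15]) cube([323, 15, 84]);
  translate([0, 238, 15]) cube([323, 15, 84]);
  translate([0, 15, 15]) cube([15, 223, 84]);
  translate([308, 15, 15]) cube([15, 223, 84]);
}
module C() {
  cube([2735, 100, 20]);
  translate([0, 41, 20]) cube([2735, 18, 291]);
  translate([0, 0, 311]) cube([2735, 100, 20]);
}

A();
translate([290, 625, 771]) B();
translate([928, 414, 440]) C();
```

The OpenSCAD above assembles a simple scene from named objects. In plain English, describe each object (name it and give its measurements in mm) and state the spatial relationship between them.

A is a table: top 928 mm (x) × 928 mm (y), 35 mm thick, upper face at z = 771 mm, on four 78×78 mm square legs, each inset 17 mm from the nearest pair of top edges, running from z = 0 to the bottom of the top. Four apron rails, 78 mm thick and 110 mm tall, run between adjacent legs with their top edges flush with the underside of the top and their outer faces flush with the legs' outer faces.

B is an open storage box with external size 323×253×99 mm and wall thickness 15 mm (the base is also 15 mm thick). The base covers the whole footprint; the four walls stand on the base, with the y-facing walls full-width and the x-facing walls fitting between their inner faces.

C is an I-beam lying along x, 2735 mm long. Overall section height 331 mm. Two flanges 100 mm wide (y) and 20 mm thick, one on the floor and one at the top; a web 18 mm thick runs between them, centred on the flange width.

The open box is on top of the table. The I-beam is beside the table with their tops flush at z = 771.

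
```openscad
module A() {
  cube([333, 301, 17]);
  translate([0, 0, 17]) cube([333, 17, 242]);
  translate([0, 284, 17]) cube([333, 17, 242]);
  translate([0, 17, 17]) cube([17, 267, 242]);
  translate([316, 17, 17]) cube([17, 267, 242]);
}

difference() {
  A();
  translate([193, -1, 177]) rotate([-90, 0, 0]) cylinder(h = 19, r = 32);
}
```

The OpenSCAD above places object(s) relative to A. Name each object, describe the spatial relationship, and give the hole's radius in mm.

The subtracted cylinder has r = 32 mm.

A is an open box. The open box has a circular hole through its front wall. The hole's radius is 32 mm.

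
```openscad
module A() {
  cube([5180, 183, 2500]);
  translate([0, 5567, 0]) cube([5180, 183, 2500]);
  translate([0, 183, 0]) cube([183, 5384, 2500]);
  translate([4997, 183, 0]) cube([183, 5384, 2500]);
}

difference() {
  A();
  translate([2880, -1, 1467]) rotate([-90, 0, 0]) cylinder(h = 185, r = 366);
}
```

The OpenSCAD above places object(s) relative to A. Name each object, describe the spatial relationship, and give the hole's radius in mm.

The subtracted cylinder has r = 366 mm.

A is a house frame. The house frame has a circular hole through its front wall. The hole's radius is 366 mm.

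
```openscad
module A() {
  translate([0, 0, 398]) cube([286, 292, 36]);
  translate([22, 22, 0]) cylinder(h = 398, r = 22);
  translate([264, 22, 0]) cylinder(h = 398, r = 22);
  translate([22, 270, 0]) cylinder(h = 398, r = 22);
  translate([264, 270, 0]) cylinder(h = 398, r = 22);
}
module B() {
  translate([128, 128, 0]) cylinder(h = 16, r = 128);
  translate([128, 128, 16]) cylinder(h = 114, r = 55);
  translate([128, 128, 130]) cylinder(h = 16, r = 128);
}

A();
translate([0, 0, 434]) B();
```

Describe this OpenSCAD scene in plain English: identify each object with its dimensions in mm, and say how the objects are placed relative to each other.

A is a four-legged stool. The seat is a 286×292×36 mm slab whose top surface is at z = 434 mm; four round legs, each 44 mm in diameter, run from the floor (z = 0) to the underside of the seat, each leg's axis is inset half a diameter from the nearest pair of seat edges (so the leg's bounding box is flush with the corner).

B is a spool: two coaxial disc flanges of radius 128 mm and thickness 16 mm, joined by a core cylinder of radius 55 mm and height 114 mm. The lower flange rests on z = 0 and the three cylinders share a vertical axis.

The spool is on top of the stool.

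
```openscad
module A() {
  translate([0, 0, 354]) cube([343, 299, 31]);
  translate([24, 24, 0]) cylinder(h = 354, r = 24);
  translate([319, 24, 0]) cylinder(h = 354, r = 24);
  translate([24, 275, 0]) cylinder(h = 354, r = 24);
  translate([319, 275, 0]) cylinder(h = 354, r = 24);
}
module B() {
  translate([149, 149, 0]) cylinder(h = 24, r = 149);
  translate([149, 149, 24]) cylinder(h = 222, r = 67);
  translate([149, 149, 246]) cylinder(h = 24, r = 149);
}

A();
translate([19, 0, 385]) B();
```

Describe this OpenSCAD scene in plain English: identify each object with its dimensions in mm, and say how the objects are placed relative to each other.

A is a four-legged stool. The seat is 343×299 mm, 31 mm thick, top at z = 385 mm. It stands on four round legs, each 48 mm in diameter, from z = 0 to the seat underside, each leg's axis is inset half a diameter from the nearest pair of seat edges (so the leg's bounding box is flush with the corner).

B is a spool: two coaxial disc flanges of radius 149 mm and thickness 24 mm, joined by a core cylinder of radius 67 mm and height 222 mm. The lower flange rests on z = 0 and the three cylinders share a vertical axis.

The spool is on top of the stool.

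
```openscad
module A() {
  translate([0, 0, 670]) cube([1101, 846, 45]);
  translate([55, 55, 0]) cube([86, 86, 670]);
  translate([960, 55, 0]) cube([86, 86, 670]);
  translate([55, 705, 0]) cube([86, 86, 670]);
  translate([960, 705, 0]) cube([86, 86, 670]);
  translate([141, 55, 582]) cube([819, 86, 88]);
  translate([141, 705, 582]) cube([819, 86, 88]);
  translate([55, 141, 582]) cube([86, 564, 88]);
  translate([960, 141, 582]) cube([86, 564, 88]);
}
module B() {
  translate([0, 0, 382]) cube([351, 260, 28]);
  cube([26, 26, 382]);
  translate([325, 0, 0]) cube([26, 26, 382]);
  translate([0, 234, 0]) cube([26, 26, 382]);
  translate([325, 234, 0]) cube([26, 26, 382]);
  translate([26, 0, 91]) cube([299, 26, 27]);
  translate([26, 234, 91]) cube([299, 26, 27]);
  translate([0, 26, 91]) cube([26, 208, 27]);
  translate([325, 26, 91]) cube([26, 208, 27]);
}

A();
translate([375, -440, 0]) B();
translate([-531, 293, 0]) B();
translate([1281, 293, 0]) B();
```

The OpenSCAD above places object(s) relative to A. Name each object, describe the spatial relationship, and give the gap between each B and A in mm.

A is a table. B is a stool. Three stools sit around the table at the −y, −x, +x sides. The gap between each stool and the table is 180 mm.

Each stool's nearest face is 180 mm from the table's bounding box.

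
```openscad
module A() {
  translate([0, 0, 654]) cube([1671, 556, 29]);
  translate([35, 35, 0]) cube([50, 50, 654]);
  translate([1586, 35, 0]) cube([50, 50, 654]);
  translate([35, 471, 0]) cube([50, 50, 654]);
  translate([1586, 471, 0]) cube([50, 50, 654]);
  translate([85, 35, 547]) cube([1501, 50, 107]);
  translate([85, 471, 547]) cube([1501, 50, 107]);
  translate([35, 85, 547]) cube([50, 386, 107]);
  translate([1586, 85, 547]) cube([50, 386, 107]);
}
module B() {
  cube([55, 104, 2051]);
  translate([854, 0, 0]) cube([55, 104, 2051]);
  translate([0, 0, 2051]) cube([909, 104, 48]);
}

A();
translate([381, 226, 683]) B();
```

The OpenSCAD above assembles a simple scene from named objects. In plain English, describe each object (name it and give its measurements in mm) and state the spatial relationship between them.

A is a table with a 1671×556 mm rectangular top, 29 mm thick, top surface at z = 683 mm, supported by four 50×50 mm square legs, each inset 35 mm from the nearest pair of top edges, running from the floor. Four apron rails, 50 mm thick and 107 mm tall, run between adjacent legs with their top edges flush with the underside of the top and their outer faces flush with the legs' outer faces.

B is a rectangular door frame: two vertical jambs of 55×104 mm section, 2051 mm tall, with a clear opening 799 mm wide between their inner faces. A header 48 mm tall and 104 mm deep lies on top of the jambs and spans the full outside width.

The door frame is on top of the table, centred.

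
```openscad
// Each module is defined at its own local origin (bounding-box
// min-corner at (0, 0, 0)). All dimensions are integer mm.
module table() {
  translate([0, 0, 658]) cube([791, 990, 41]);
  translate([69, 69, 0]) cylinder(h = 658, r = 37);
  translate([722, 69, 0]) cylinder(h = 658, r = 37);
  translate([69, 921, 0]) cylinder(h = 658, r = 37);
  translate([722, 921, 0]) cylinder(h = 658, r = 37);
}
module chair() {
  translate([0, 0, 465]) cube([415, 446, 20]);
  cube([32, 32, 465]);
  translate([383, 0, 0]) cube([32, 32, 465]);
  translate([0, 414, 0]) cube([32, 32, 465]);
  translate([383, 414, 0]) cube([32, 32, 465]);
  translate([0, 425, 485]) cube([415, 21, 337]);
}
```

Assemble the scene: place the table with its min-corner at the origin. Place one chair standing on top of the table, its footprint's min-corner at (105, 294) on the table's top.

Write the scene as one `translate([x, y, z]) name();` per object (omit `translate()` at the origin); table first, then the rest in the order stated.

table();
translate([105, 294, 699]) chair();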